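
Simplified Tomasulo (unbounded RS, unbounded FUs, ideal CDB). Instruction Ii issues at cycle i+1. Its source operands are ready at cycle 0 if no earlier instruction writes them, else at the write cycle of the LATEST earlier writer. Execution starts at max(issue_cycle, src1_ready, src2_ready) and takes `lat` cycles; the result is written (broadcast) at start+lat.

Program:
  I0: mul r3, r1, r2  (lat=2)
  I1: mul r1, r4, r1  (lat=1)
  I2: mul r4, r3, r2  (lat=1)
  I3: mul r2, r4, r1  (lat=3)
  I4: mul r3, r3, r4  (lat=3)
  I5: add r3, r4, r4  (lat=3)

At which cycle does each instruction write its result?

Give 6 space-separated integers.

I0 mul r3: issue@1 deps=(None,None) exec_start@1 write@3
I1 mul r1: issue@2 deps=(None,None) exec_start@2 write@3
I2 mul r4: issue@3 deps=(0,None) exec_start@3 write@4
I3 mul r2: issue@4 deps=(2,1) exec_start@4 write@7
I4 mul r3: issue@5 deps=(0,2) exec_start@5 write@8
I5 add r3: issue@6 deps=(2,2) exec_start@6 write@9

Answer: 3 3 4 7 8 9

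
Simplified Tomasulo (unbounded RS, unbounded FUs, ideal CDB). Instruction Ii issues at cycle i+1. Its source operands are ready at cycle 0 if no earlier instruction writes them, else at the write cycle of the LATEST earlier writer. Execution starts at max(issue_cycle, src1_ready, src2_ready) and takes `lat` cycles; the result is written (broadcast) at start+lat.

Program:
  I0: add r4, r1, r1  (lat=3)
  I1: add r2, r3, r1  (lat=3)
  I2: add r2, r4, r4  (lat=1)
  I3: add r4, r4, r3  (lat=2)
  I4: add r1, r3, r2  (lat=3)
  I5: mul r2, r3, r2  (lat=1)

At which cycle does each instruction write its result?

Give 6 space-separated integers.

I0 add r4: issue@1 deps=(None,None) exec_start@1 write@4
I1 add r2: issue@2 deps=(None,None) exec_start@2 write@5
I2 add r2: issue@3 deps=(0,0) exec_start@4 write@5
I3 add r4: issue@4 deps=(0,None) exec_start@4 write@6
I4 add r1: issue@5 deps=(None,2) exec_start@5 write@8
I5 mul r2: issue@6 deps=(None,2) exec_start@6 write@7

Answer: 4 5 5 6 8 7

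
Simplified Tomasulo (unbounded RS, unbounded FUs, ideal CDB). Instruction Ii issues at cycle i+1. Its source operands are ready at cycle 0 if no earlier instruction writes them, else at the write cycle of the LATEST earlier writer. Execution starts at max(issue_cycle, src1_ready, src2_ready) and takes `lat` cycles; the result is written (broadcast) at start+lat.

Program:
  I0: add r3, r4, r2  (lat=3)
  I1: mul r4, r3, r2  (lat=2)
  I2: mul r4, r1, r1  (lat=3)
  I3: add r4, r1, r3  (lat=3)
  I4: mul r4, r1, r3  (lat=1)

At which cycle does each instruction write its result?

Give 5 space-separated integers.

I0 add r3: issue@1 deps=(None,None) exec_start@1 write@4
I1 mul r4: issue@2 deps=(0,None) exec_start@4 write@6
I2 mul r4: issue@3 deps=(None,None) exec_start@3 write@6
I3 add r4: issue@4 deps=(None,0) exec_start@4 write@7
I4 mul r4: issue@5 deps=(None,0) exec_start@5 write@6

Answer: 4 6 6 7 6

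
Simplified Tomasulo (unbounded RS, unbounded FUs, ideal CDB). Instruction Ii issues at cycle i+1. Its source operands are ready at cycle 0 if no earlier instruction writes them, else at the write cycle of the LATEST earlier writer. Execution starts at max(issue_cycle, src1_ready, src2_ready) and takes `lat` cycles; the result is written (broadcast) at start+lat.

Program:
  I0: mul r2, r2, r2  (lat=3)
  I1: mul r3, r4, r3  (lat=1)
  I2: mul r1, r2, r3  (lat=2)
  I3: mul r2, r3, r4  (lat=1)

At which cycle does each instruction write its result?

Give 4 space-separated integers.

Answer: 4 3 6 5

Derivation:
I0 mul r2: issue@1 deps=(None,None) exec_start@1 write@4
I1 mul r3: issue@2 deps=(None,None) exec_start@2 write@3
I2 mul r1: issue@3 deps=(0,1) exec_start@4 write@6
I3 mul r2: issue@4 deps=(1,None) exec_start@4 write@5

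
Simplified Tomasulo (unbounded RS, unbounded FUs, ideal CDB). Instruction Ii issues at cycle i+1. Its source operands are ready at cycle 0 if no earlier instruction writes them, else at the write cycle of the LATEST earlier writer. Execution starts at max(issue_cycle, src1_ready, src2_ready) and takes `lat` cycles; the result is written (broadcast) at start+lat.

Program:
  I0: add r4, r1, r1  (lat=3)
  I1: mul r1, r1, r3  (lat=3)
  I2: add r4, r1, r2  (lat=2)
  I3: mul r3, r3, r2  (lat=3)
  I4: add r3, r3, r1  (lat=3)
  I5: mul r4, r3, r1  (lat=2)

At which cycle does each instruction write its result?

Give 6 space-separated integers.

Answer: 4 5 7 7 10 12

Derivation:
I0 add r4: issue@1 deps=(None,None) exec_start@1 write@4
I1 mul r1: issue@2 deps=(None,None) exec_start@2 write@5
I2 add r4: issue@3 deps=(1,None) exec_start@5 write@7
I3 mul r3: issue@4 deps=(None,None) exec_start@4 write@7
I4 add r3: issue@5 deps=(3,1) exec_start@7 write@10
I5 mul r4: issue@6 deps=(4,1) exec_start@10 write@12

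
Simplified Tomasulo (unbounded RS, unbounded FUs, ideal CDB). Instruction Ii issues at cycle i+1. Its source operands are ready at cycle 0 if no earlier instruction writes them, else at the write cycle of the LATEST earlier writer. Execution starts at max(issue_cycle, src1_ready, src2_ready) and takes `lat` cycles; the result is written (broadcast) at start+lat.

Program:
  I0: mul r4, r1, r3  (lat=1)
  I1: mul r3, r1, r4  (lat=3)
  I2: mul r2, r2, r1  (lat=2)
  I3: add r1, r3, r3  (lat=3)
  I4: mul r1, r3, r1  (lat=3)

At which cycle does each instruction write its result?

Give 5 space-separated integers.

I0 mul r4: issue@1 deps=(None,None) exec_start@1 write@2
I1 mul r3: issue@2 deps=(None,0) exec_start@2 write@5
I2 mul r2: issue@3 deps=(None,None) exec_start@3 write@5
I3 add r1: issue@4 deps=(1,1) exec_start@5 write@8
I4 mul r1: issue@5 deps=(1,3) exec_start@8 write@11

Answer: 2 5 5 8 11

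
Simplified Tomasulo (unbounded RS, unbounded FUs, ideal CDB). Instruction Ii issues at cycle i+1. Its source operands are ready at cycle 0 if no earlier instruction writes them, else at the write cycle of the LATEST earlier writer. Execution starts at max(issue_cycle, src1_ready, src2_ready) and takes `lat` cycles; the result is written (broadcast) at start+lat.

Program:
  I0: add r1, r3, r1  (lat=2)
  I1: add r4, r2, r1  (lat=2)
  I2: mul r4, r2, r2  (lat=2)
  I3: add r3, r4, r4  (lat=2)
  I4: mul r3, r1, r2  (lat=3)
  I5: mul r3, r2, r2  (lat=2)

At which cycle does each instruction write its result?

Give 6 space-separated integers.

Answer: 3 5 5 7 8 8

Derivation:
I0 add r1: issue@1 deps=(None,None) exec_start@1 write@3
I1 add r4: issue@2 deps=(None,0) exec_start@3 write@5
I2 mul r4: issue@3 deps=(None,None) exec_start@3 write@5
I3 add r3: issue@4 deps=(2,2) exec_start@5 write@7
I4 mul r3: issue@5 deps=(0,None) exec_start@5 write@8
I5 mul r3: issue@6 deps=(None,None) exec_start@6 write@8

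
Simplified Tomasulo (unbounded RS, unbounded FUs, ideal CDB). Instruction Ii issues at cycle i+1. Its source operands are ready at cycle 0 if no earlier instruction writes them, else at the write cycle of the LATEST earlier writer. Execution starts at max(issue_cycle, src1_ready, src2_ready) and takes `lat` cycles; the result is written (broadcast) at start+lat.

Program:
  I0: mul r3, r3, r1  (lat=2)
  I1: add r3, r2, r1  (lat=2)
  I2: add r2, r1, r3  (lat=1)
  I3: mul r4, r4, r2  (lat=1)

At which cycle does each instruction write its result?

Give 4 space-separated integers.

I0 mul r3: issue@1 deps=(None,None) exec_start@1 write@3
I1 add r3: issue@2 deps=(None,None) exec_start@2 write@4
I2 add r2: issue@3 deps=(None,1) exec_start@4 write@5
I3 mul r4: issue@4 deps=(None,2) exec_start@5 write@6

Answer: 3 4 5 6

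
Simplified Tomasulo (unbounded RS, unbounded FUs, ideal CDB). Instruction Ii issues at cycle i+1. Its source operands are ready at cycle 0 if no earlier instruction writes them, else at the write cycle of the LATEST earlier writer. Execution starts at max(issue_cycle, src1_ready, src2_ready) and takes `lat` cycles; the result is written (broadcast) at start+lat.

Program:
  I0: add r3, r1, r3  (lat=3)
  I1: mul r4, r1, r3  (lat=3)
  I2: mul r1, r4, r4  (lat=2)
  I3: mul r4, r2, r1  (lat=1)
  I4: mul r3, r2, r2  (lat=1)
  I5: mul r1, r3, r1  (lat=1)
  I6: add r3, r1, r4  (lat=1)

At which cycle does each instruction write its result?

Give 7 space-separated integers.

Answer: 4 7 9 10 6 10 11

Derivation:
I0 add r3: issue@1 deps=(None,None) exec_start@1 write@4
I1 mul r4: issue@2 deps=(None,0) exec_start@4 write@7
I2 mul r1: issue@3 deps=(1,1) exec_start@7 write@9
I3 mul r4: issue@4 deps=(None,2) exec_start@9 write@10
I4 mul r3: issue@5 deps=(None,None) exec_start@5 write@6
I5 mul r1: issue@6 deps=(4,2) exec_start@9 write@10
I6 add r3: issue@7 deps=(5,3) exec_start@10 write@11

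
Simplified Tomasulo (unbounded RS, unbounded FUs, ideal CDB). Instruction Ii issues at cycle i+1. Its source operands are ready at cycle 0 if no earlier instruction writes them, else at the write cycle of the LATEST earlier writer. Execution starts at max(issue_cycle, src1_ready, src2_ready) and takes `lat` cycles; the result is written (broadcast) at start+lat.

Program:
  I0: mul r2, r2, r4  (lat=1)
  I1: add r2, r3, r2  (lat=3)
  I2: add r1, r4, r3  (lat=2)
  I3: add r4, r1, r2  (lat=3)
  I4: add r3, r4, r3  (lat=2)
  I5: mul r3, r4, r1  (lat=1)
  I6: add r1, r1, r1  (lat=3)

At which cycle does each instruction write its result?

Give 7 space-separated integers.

Answer: 2 5 5 8 10 9 10

Derivation:
I0 mul r2: issue@1 deps=(None,None) exec_start@1 write@2
I1 add r2: issue@2 deps=(None,0) exec_start@2 write@5
I2 add r1: issue@3 deps=(None,None) exec_start@3 write@5
I3 add r4: issue@4 deps=(2,1) exec_start@5 write@8
I4 add r3: issue@5 deps=(3,None) exec_start@8 write@10
I5 mul r3: issue@6 deps=(3,2) exec_start@8 write@9
I6 add r1: issue@7 deps=(2,2) exec_start@7 write@10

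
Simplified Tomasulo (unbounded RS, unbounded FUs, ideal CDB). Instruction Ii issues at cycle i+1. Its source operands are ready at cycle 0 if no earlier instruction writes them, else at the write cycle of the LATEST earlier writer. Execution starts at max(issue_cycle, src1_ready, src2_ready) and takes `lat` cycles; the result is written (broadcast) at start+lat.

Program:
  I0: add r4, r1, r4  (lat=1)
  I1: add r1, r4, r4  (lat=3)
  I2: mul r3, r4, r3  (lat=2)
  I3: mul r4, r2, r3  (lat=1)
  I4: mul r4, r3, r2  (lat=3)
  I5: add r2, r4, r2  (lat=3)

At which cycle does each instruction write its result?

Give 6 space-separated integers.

I0 add r4: issue@1 deps=(None,None) exec_start@1 write@2
I1 add r1: issue@2 deps=(0,0) exec_start@2 write@5
I2 mul r3: issue@3 deps=(0,None) exec_start@3 write@5
I3 mul r4: issue@4 deps=(None,2) exec_start@5 write@6
I4 mul r4: issue@5 deps=(2,None) exec_start@5 write@8
I5 add r2: issue@6 deps=(4,None) exec_start@8 write@11

Answer: 2 5 5 6 8 11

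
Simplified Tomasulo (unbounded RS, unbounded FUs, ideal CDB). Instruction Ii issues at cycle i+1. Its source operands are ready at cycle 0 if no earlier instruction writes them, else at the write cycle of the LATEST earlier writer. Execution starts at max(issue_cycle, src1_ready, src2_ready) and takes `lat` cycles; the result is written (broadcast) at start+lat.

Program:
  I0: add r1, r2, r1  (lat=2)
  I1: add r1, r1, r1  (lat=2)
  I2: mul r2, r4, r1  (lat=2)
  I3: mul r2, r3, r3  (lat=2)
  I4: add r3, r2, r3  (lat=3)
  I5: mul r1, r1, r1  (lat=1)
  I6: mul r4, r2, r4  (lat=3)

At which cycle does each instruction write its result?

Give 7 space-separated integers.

Answer: 3 5 7 6 9 7 10

Derivation:
I0 add r1: issue@1 deps=(None,None) exec_start@1 write@3
I1 add r1: issue@2 deps=(0,0) exec_start@3 write@5
I2 mul r2: issue@3 deps=(None,1) exec_start@5 write@7
I3 mul r2: issue@4 deps=(None,None) exec_start@4 write@6
I4 add r3: issue@5 deps=(3,None) exec_start@6 write@9
I5 mul r1: issue@6 deps=(1,1) exec_start@6 write@7
I6 mul r4: issue@7 deps=(3,None) exec_start@7 write@10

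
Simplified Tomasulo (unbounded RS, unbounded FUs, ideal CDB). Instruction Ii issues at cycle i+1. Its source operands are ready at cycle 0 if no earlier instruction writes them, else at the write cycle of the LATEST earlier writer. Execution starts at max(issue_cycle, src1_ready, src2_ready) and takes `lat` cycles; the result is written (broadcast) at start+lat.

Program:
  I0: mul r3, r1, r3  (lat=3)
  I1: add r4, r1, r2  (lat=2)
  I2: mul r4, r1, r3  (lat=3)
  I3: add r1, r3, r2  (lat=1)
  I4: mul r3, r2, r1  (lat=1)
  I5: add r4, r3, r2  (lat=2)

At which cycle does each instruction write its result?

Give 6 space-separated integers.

I0 mul r3: issue@1 deps=(None,None) exec_start@1 write@4
I1 add r4: issue@2 deps=(None,None) exec_start@2 write@4
I2 mul r4: issue@3 deps=(None,0) exec_start@4 write@7
I3 add r1: issue@4 deps=(0,None) exec_start@4 write@5
I4 mul r3: issue@5 deps=(None,3) exec_start@5 write@6
I5 add r4: issue@6 deps=(4,None) exec_start@6 write@8

Answer: 4 4 7 5 6 8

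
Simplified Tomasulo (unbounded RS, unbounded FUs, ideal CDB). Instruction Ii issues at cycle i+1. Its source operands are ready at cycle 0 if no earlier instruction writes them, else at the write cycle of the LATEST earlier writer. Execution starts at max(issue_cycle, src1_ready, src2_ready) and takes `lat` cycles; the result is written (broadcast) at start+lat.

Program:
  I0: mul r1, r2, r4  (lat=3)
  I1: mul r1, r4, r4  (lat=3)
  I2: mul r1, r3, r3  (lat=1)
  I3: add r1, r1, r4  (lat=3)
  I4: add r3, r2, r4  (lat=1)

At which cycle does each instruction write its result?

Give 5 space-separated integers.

I0 mul r1: issue@1 deps=(None,None) exec_start@1 write@4
I1 mul r1: issue@2 deps=(None,None) exec_start@2 write@5
I2 mul r1: issue@3 deps=(None,None) exec_start@3 write@4
I3 add r1: issue@4 deps=(2,None) exec_start@4 write@7
I4 add r3: issue@5 deps=(None,None) exec_start@5 write@6

Answer: 4 5 4 7 6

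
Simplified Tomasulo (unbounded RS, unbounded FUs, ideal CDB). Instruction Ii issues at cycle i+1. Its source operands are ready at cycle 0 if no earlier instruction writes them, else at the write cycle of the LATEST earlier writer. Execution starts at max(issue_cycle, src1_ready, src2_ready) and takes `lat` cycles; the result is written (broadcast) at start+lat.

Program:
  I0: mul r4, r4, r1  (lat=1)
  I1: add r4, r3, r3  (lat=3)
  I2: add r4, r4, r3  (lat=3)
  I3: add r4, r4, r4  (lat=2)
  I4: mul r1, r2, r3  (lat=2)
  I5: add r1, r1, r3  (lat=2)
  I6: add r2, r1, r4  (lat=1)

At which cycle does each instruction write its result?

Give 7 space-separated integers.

I0 mul r4: issue@1 deps=(None,None) exec_start@1 write@2
I1 add r4: issue@2 deps=(None,None) exec_start@2 write@5
I2 add r4: issue@3 deps=(1,None) exec_start@5 write@8
I3 add r4: issue@4 deps=(2,2) exec_start@8 write@10
I4 mul r1: issue@5 deps=(None,None) exec_start@5 write@7
I5 add r1: issue@6 deps=(4,None) exec_start@7 write@9
I6 add r2: issue@7 deps=(5,3) exec_start@10 write@11

Answer: 2 5 8 10 7 9 11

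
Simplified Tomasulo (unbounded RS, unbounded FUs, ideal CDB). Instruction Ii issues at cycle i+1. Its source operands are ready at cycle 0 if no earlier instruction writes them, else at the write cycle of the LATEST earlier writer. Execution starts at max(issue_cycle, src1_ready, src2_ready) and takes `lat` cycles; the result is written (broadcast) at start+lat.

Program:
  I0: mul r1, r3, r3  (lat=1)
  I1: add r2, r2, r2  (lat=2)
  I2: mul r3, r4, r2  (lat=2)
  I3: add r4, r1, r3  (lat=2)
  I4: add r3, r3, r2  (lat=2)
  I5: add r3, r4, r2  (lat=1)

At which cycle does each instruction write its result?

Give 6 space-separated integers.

Answer: 2 4 6 8 8 9

Derivation:
I0 mul r1: issue@1 deps=(None,None) exec_start@1 write@2
I1 add r2: issue@2 deps=(None,None) exec_start@2 write@4
I2 mul r3: issue@3 deps=(None,1) exec_start@4 write@6
I3 add r4: issue@4 deps=(0,2) exec_start@6 write@8
I4 add r3: issue@5 deps=(2,1) exec_start@6 write@8
I5 add r3: issue@6 deps=(3,1) exec_start@8 write@9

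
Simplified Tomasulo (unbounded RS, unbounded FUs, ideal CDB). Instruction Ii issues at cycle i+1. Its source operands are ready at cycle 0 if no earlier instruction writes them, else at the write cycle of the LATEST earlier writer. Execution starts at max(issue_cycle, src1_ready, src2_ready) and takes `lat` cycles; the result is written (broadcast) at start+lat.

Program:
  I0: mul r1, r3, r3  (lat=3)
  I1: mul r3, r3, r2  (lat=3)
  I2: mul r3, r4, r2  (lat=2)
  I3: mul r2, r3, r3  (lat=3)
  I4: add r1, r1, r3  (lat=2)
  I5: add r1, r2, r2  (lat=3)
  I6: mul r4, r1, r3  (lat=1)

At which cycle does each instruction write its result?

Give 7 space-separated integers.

I0 mul r1: issue@1 deps=(None,None) exec_start@1 write@4
I1 mul r3: issue@2 deps=(None,None) exec_start@2 write@5
I2 mul r3: issue@3 deps=(None,None) exec_start@3 write@5
I3 mul r2: issue@4 deps=(2,2) exec_start@5 write@8
I4 add r1: issue@5 deps=(0,2) exec_start@5 write@7
I5 add r1: issue@6 deps=(3,3) exec_start@8 write@11
I6 mul r4: issue@7 deps=(5,2) exec_start@11 write@12

Answer: 4 5 5 8 7 11 12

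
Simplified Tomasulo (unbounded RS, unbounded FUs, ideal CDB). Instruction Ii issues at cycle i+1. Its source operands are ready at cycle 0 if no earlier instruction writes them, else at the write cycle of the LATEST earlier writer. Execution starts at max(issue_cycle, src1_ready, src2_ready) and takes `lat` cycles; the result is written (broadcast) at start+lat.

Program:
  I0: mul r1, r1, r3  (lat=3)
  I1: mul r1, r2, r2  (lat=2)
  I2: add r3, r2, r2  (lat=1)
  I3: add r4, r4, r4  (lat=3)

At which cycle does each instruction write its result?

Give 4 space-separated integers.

I0 mul r1: issue@1 deps=(None,None) exec_start@1 write@4
I1 mul r1: issue@2 deps=(None,None) exec_start@2 write@4
I2 add r3: issue@3 deps=(None,None) exec_start@3 write@4
I3 add r4: issue@4 deps=(None,None) exec_start@4 write@7

Answer: 4 4 4 7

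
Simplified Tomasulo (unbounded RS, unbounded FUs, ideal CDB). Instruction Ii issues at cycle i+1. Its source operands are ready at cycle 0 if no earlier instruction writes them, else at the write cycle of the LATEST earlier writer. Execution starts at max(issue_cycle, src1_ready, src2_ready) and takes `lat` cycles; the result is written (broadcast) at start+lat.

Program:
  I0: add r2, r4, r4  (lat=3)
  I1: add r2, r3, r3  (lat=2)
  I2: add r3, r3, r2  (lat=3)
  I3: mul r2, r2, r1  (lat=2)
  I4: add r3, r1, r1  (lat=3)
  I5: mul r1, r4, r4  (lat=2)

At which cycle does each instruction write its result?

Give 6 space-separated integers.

Answer: 4 4 7 6 8 8

Derivation:
I0 add r2: issue@1 deps=(None,None) exec_start@1 write@4
I1 add r2: issue@2 deps=(None,None) exec_start@2 write@4
I2 add r3: issue@3 deps=(None,1) exec_start@4 write@7
I3 mul r2: issue@4 deps=(1,None) exec_start@4 write@6
I4 add r3: issue@5 deps=(None,None) exec_start@5 write@8
I5 mul r1: issue@6 deps=(None,None) exec_start@6 write@8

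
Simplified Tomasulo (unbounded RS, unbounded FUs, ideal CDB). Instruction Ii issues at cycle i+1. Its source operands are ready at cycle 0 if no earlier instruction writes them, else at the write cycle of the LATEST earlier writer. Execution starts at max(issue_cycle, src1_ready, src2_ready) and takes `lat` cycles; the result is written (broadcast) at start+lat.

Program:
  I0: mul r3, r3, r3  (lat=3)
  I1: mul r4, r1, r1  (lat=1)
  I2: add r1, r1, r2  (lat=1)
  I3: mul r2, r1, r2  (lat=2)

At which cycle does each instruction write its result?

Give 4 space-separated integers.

I0 mul r3: issue@1 deps=(None,None) exec_start@1 write@4
I1 mul r4: issue@2 deps=(None,None) exec_start@2 write@3
I2 add r1: issue@3 deps=(None,None) exec_start@3 write@4
I3 mul r2: issue@4 deps=(2,None) exec_start@4 write@6

Answer: 4 3 4 6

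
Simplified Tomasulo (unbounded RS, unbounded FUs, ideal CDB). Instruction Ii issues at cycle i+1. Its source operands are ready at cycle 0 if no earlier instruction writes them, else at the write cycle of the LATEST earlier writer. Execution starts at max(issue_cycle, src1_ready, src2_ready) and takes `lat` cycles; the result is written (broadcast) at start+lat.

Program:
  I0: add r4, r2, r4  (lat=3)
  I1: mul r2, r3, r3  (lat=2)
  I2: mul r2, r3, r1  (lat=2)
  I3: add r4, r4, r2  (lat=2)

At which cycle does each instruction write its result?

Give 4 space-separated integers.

I0 add r4: issue@1 deps=(None,None) exec_start@1 write@4
I1 mul r2: issue@2 deps=(None,None) exec_start@2 write@4
I2 mul r2: issue@3 deps=(None,None) exec_start@3 write@5
I3 add r4: issue@4 deps=(0,2) exec_start@5 write@7

Answer: 4 4 5 7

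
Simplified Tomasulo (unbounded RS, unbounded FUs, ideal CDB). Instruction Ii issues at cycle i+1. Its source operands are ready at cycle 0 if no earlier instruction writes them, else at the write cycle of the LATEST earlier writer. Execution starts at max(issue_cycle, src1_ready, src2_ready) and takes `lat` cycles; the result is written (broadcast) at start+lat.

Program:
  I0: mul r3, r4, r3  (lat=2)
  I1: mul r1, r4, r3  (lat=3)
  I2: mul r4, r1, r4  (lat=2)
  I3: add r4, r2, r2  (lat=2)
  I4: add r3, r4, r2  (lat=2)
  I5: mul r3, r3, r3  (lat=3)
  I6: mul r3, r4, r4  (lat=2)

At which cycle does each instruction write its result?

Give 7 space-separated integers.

Answer: 3 6 8 6 8 11 9

Derivation:
I0 mul r3: issue@1 deps=(None,None) exec_start@1 write@3
I1 mul r1: issue@2 deps=(None,0) exec_start@3 write@6
I2 mul r4: issue@3 deps=(1,None) exec_start@6 write@8
I3 add r4: issue@4 deps=(None,None) exec_start@4 write@6
I4 add r3: issue@5 deps=(3,None) exec_start@6 write@8
I5 mul r3: issue@6 deps=(4,4) exec_start@8 write@11
I6 mul r3: issue@7 deps=(3,3) exec_start@7 write@9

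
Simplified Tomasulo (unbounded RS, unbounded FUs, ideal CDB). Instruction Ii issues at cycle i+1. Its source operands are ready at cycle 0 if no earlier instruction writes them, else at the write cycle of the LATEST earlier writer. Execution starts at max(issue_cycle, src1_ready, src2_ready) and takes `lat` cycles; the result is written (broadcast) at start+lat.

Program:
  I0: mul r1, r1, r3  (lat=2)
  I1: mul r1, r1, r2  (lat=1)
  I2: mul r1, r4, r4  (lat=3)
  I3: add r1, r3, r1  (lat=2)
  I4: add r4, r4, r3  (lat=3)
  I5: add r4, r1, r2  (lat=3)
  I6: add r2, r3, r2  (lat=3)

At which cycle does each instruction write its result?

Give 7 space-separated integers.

I0 mul r1: issue@1 deps=(None,None) exec_start@1 write@3
I1 mul r1: issue@2 deps=(0,None) exec_start@3 write@4
I2 mul r1: issue@3 deps=(None,None) exec_start@3 write@6
I3 add r1: issue@4 deps=(None,2) exec_start@6 write@8
I4 add r4: issue@5 deps=(None,None) exec_start@5 write@8
I5 add r4: issue@6 deps=(3,None) exec_start@8 write@11
I6 add r2: issue@7 deps=(None,None) exec_start@7 write@10

Answer: 3 4 6 8 8 11 10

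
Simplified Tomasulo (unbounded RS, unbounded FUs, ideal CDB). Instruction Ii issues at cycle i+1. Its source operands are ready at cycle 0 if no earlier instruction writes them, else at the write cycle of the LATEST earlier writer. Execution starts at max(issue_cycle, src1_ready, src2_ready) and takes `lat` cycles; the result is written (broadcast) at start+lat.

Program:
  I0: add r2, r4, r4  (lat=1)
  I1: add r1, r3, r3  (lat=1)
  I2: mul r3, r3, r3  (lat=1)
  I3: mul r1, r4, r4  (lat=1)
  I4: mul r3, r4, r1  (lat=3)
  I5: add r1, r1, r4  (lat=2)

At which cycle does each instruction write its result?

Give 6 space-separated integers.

Answer: 2 3 4 5 8 8

Derivation:
I0 add r2: issue@1 deps=(None,None) exec_start@1 write@2
I1 add r1: issue@2 deps=(None,None) exec_start@2 write@3
I2 mul r3: issue@3 deps=(None,None) exec_start@3 write@4
I3 mul r1: issue@4 deps=(None,None) exec_start@4 write@5
I4 mul r3: issue@5 deps=(None,3) exec_start@5 write@8
I5 add r1: issue@6 deps=(3,None) exec_start@6 write@8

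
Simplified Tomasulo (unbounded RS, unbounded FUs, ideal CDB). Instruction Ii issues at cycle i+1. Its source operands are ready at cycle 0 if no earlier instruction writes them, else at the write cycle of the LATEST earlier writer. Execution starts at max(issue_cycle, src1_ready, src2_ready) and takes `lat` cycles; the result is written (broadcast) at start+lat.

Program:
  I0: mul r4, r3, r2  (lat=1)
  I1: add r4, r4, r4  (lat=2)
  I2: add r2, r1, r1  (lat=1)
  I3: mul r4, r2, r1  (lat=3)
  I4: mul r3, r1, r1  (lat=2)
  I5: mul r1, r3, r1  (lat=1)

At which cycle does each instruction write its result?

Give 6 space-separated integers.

I0 mul r4: issue@1 deps=(None,None) exec_start@1 write@2
I1 add r4: issue@2 deps=(0,0) exec_start@2 write@4
I2 add r2: issue@3 deps=(None,None) exec_start@3 write@4
I3 mul r4: issue@4 deps=(2,None) exec_start@4 write@7
I4 mul r3: issue@5 deps=(None,None) exec_start@5 write@7
I5 mul r1: issue@6 deps=(4,None) exec_start@7 write@8

Answer: 2 4 4 7 7 8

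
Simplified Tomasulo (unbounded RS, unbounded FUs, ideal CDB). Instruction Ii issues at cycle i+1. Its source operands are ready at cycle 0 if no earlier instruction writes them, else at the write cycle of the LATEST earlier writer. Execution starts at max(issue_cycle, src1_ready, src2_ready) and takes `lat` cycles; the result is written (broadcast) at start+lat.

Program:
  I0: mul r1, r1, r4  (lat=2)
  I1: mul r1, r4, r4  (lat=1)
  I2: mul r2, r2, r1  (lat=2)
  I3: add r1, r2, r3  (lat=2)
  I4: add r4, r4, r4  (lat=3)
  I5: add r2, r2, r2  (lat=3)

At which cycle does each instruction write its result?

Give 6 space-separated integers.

I0 mul r1: issue@1 deps=(None,None) exec_start@1 write@3
I1 mul r1: issue@2 deps=(None,None) exec_start@2 write@3
I2 mul r2: issue@3 deps=(None,1) exec_start@3 write@5
I3 add r1: issue@4 deps=(2,None) exec_start@5 write@7
I4 add r4: issue@5 deps=(None,None) exec_start@5 write@8
I5 add r2: issue@6 deps=(2,2) exec_start@6 write@9

Answer: 3 3 5 7 8 9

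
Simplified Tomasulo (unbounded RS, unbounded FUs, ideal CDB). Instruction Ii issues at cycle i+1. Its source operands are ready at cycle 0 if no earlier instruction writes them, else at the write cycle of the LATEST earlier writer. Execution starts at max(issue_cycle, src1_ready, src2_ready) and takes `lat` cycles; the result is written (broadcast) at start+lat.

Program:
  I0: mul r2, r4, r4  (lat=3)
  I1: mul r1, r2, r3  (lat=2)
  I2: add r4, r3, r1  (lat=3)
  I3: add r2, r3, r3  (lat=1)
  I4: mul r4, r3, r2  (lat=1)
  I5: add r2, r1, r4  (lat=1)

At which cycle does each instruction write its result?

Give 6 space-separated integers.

I0 mul r2: issue@1 deps=(None,None) exec_start@1 write@4
I1 mul r1: issue@2 deps=(0,None) exec_start@4 write@6
I2 add r4: issue@3 deps=(None,1) exec_start@6 write@9
I3 add r2: issue@4 deps=(None,None) exec_start@4 write@5
I4 mul r4: issue@5 deps=(None,3) exec_start@5 write@6
I5 add r2: issue@6 deps=(1,4) exec_start@6 write@7

Answer: 4 6 9 5 6 7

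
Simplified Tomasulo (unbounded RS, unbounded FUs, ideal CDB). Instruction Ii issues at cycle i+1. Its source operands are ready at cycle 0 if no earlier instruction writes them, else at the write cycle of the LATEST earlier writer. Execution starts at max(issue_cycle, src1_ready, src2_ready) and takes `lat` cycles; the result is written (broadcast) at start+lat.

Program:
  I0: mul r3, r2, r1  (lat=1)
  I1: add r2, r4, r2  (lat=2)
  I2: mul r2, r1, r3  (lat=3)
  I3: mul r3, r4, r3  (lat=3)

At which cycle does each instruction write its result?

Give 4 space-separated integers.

I0 mul r3: issue@1 deps=(None,None) exec_start@1 write@2
I1 add r2: issue@2 deps=(None,None) exec_start@2 write@4
I2 mul r2: issue@3 deps=(None,0) exec_start@3 write@6
I3 mul r3: issue@4 deps=(None,0) exec_start@4 write@7

Answer: 2 4 6 7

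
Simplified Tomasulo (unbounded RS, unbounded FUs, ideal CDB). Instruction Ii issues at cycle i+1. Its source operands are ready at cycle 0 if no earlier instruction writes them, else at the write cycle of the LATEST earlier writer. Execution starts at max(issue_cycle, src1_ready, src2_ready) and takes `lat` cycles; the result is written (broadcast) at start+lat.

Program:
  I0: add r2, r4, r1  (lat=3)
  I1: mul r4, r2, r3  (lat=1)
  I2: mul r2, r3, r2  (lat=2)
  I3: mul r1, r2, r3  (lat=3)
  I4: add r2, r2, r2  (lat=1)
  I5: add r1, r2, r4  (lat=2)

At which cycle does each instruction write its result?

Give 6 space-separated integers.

I0 add r2: issue@1 deps=(None,None) exec_start@1 write@4
I1 mul r4: issue@2 deps=(0,None) exec_start@4 write@5
I2 mul r2: issue@3 deps=(None,0) exec_start@4 write@6
I3 mul r1: issue@4 deps=(2,None) exec_start@6 write@9
I4 add r2: issue@5 deps=(2,2) exec_start@6 write@7
I5 add r1: issue@6 deps=(4,1) exec_start@7 write@9

Answer: 4 5 6 9 7 9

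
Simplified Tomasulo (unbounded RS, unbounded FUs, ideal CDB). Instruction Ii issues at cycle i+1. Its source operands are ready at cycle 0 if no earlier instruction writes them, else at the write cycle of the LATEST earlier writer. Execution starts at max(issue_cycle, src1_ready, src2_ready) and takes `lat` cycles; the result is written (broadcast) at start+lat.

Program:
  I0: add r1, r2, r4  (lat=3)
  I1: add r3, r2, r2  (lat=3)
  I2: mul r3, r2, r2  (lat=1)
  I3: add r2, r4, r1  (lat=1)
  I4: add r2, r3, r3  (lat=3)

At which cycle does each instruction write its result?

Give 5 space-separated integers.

I0 add r1: issue@1 deps=(None,None) exec_start@1 write@4
I1 add r3: issue@2 deps=(None,None) exec_start@2 write@5
I2 mul r3: issue@3 deps=(None,None) exec_start@3 write@4
I3 add r2: issue@4 deps=(None,0) exec_start@4 write@5
I4 add r2: issue@5 deps=(2,2) exec_start@5 write@8

Answer: 4 5 4 5 8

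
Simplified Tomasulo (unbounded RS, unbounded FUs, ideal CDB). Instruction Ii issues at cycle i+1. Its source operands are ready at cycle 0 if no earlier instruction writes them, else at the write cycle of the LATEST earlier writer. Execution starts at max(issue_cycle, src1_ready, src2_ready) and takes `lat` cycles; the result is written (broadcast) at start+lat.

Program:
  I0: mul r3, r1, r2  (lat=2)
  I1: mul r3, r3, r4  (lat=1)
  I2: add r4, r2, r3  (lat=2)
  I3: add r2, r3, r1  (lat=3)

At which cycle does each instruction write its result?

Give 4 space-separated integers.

Answer: 3 4 6 7

Derivation:
I0 mul r3: issue@1 deps=(None,None) exec_start@1 write@3
I1 mul r3: issue@2 deps=(0,None) exec_start@3 write@4
I2 add r4: issue@3 deps=(None,1) exec_start@4 write@6
I3 add r2: issue@4 deps=(1,None) exec_start@4 write@7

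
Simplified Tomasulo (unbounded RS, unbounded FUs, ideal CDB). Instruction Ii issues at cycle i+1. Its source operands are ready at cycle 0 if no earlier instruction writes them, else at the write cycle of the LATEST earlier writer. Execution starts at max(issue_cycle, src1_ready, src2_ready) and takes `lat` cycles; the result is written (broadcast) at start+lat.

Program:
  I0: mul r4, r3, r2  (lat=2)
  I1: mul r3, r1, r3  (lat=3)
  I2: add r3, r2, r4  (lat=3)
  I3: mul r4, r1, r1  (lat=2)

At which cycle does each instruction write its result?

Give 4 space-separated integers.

Answer: 3 5 6 6

Derivation:
I0 mul r4: issue@1 deps=(None,None) exec_start@1 write@3
I1 mul r3: issue@2 deps=(None,None) exec_start@2 write@5
I2 add r3: issue@3 deps=(None,0) exec_start@3 write@6
I3 mul r4: issue@4 deps=(None,None) exec_start@4 write@6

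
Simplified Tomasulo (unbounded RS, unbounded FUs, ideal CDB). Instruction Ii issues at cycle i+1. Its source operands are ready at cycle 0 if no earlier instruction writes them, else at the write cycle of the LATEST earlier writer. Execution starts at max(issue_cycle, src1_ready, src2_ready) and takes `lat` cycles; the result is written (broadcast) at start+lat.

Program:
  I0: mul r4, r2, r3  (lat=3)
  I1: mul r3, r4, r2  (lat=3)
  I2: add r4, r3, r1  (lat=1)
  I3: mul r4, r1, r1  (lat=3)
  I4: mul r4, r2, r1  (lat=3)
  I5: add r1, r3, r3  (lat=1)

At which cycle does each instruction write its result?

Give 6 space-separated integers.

I0 mul r4: issue@1 deps=(None,None) exec_start@1 write@4
I1 mul r3: issue@2 deps=(0,None) exec_start@4 write@7
I2 add r4: issue@3 deps=(1,None) exec_start@7 write@8
I3 mul r4: issue@4 deps=(None,None) exec_start@4 write@7
I4 mul r4: issue@5 deps=(None,None) exec_start@5 write@8
I5 add r1: issue@6 deps=(1,1) exec_start@7 write@8

Answer: 4 7 8 7 8 8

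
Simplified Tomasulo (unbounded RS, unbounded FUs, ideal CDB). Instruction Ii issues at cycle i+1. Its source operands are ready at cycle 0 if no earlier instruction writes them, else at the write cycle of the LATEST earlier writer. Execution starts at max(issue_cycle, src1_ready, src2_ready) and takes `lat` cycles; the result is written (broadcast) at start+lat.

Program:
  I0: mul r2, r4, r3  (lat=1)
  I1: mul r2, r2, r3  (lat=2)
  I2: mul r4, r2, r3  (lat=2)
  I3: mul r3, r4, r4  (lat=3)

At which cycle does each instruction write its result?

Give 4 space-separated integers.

I0 mul r2: issue@1 deps=(None,None) exec_start@1 write@2
I1 mul r2: issue@2 deps=(0,None) exec_start@2 write@4
I2 mul r4: issue@3 deps=(1,None) exec_start@4 write@6
I3 mul r3: issue@4 deps=(2,2) exec_start@6 write@9

Answer: 2 4 6 9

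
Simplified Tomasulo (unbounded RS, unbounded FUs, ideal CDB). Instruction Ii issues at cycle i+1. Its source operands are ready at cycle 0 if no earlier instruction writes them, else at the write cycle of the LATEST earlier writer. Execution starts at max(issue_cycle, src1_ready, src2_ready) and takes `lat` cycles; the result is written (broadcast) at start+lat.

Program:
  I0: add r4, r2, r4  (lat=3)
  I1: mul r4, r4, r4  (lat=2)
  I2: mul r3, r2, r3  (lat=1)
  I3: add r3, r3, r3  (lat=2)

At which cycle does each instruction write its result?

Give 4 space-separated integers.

Answer: 4 6 4 6

Derivation:
I0 add r4: issue@1 deps=(None,None) exec_start@1 write@4
I1 mul r4: issue@2 deps=(0,0) exec_start@4 write@6
I2 mul r3: issue@3 deps=(None,None) exec_start@3 write@4
I3 add r3: issue@4 deps=(2,2) exec_start@4 write@6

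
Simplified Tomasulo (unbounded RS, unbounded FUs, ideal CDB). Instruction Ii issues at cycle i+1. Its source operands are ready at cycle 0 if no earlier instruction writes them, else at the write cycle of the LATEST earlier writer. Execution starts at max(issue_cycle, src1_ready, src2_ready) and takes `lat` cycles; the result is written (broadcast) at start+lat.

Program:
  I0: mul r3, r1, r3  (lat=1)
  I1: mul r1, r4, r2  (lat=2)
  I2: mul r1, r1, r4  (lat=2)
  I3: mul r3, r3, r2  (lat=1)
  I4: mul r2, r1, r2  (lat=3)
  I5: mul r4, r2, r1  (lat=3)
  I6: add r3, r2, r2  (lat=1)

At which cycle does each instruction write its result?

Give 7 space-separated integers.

I0 mul r3: issue@1 deps=(None,None) exec_start@1 write@2
I1 mul r1: issue@2 deps=(None,None) exec_start@2 write@4
I2 mul r1: issue@3 deps=(1,None) exec_start@4 write@6
I3 mul r3: issue@4 deps=(0,None) exec_start@4 write@5
I4 mul r2: issue@5 deps=(2,None) exec_start@6 write@9
I5 mul r4: issue@6 deps=(4,2) exec_start@9 write@12
I6 add r3: issue@7 deps=(4,4) exec_start@9 write@10

Answer: 2 4 6 5 9 12 10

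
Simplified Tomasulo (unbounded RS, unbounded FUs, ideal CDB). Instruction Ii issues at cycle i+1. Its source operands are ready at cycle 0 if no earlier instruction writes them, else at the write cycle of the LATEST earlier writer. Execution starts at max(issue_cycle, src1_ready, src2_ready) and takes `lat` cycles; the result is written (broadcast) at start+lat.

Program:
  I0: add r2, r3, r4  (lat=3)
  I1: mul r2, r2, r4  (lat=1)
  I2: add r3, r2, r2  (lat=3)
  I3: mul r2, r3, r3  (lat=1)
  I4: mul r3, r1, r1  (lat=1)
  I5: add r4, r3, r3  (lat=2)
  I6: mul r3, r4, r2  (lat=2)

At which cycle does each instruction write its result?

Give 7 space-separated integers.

I0 add r2: issue@1 deps=(None,None) exec_start@1 write@4
I1 mul r2: issue@2 deps=(0,None) exec_start@4 write@5
I2 add r3: issue@3 deps=(1,1) exec_start@5 write@8
I3 mul r2: issue@4 deps=(2,2) exec_start@8 write@9
I4 mul r3: issue@5 deps=(None,None) exec_start@5 write@6
I5 add r4: issue@6 deps=(4,4) exec_start@6 write@8
I6 mul r3: issue@7 deps=(5,3) exec_start@9 write@11

Answer: 4 5 8 9 6 8 11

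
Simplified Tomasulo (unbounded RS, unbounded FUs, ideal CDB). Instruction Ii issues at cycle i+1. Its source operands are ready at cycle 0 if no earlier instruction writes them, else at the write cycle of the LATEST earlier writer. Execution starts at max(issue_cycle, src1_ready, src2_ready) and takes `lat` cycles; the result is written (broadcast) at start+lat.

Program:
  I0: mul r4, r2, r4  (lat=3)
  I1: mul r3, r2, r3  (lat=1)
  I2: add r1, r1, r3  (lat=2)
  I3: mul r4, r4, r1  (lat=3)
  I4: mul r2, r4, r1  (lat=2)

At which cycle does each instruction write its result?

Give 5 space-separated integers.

I0 mul r4: issue@1 deps=(None,None) exec_start@1 write@4
I1 mul r3: issue@2 deps=(None,None) exec_start@2 write@3
I2 add r1: issue@3 deps=(None,1) exec_start@3 write@5
I3 mul r4: issue@4 deps=(0,2) exec_start@5 write@8
I4 mul r2: issue@5 deps=(3,2) exec_start@8 write@10

Answer: 4 3 5 8 10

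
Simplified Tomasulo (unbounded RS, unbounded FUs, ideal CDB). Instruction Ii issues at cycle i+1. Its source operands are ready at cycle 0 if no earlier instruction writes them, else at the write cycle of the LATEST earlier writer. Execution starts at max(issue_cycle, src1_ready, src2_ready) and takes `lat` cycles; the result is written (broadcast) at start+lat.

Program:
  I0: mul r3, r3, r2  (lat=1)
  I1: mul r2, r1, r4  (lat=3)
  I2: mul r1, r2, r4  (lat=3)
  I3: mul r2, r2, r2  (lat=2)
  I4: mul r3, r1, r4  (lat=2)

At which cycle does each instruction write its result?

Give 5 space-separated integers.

I0 mul r3: issue@1 deps=(None,None) exec_start@1 write@2
I1 mul r2: issue@2 deps=(None,None) exec_start@2 write@5
I2 mul r1: issue@3 deps=(1,None) exec_start@5 write@8
I3 mul r2: issue@4 deps=(1,1) exec_start@5 write@7
I4 mul r3: issue@5 deps=(2,None) exec_start@8 write@10

Answer: 2 5 8 7 10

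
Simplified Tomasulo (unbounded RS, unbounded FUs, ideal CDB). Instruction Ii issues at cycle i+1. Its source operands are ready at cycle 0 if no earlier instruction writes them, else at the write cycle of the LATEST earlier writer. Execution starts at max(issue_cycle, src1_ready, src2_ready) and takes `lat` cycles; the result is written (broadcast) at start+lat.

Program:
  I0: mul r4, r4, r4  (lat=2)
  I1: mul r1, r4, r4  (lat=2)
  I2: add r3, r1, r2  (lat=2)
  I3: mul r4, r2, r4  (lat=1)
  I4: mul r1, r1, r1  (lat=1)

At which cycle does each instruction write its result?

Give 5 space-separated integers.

I0 mul r4: issue@1 deps=(None,None) exec_start@1 write@3
I1 mul r1: issue@2 deps=(0,0) exec_start@3 write@5
I2 add r3: issue@3 deps=(1,None) exec_start@5 write@7
I3 mul r4: issue@4 deps=(None,0) exec_start@4 write@5
I4 mul r1: issue@5 deps=(1,1) exec_start@5 write@6

Answer: 3 5 7 5 6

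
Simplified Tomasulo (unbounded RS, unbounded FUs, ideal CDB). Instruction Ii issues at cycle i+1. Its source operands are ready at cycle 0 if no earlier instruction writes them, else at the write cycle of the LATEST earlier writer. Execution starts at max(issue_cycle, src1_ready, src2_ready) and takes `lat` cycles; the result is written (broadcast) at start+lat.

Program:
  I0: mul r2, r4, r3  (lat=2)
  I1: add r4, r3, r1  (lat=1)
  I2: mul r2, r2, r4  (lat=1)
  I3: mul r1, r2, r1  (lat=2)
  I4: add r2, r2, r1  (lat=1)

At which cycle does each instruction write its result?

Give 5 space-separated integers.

Answer: 3 3 4 6 7

Derivation:
I0 mul r2: issue@1 deps=(None,None) exec_start@1 write@3
I1 add r4: issue@2 deps=(None,None) exec_start@2 write@3
I2 mul r2: issue@3 deps=(0,1) exec_start@3 write@4
I3 mul r1: issue@4 deps=(2,None) exec_start@4 write@6
I4 add r2: issue@5 deps=(2,3) exec_start@6 write@7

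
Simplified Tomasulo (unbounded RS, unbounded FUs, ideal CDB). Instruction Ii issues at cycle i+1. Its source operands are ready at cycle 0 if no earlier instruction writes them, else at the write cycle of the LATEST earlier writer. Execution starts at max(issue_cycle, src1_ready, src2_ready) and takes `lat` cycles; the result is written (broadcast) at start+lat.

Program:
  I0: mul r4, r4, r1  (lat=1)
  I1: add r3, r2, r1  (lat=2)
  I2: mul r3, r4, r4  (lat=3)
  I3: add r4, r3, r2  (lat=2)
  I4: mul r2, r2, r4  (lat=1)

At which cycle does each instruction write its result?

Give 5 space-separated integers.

Answer: 2 4 6 8 9

Derivation:
I0 mul r4: issue@1 deps=(None,None) exec_start@1 write@2
I1 add r3: issue@2 deps=(None,None) exec_start@2 write@4
I2 mul r3: issue@3 deps=(0,0) exec_start@3 write@6
I3 add r4: issue@4 deps=(2,None) exec_start@6 write@8
I4 mul r2: issue@5 deps=(None,3) exec_start@8 write@9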